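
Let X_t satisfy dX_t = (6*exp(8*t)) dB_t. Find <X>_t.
<X>_t = 9*exp(16*t)/4 - 9/4

For an Itô process dX_t = a(t) dt + b(t) dB_t, the quadratic variation is <X>_t = int_0^t b(s)^2 ds (the drift term does not contribute). Here b(s) = 6*exp(8*s), so
  b(s)^2 = 36*exp(16*s).
Integrating from 0 to t:
  <X>_t = int_0^t (36*exp(16*s)) ds = 9*exp(16*t)/4 - 9/4.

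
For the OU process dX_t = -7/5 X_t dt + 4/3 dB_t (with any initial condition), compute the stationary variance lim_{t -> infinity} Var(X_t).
lim Var(X_t) = 40/63

The OU SDE dX = -theta X dt + sigma dB admits the integrating factor exp(theta t): d(exp(theta t) X_t) = sigma exp(theta t) dB_t. Integrating from 0 to t gives X_t = x_0 * exp(-theta t) + sigma * int_0^t exp(-theta (t-s)) dB_s for any initial x_0. The Itô integral has variance (by the Itô isometry) sigma^2 * int_0^t exp(-2 theta (t - s)) ds = sigma^2 * (1 - exp(-2 theta t)) / (2 theta), independent of x_0.
With theta = 7/5, sigma = 4/3:
  Var(X_t) = (4/3)^2 * (1 - exp(-2*7/5 t)) / (2 * 7/5) = 40/63 - 40*exp(-14*t/5)/63.
As t -> infinity, exp(-2*7/5 t) -> 0, so the stationary variance is sigma^2 / (2 theta) = 40/63.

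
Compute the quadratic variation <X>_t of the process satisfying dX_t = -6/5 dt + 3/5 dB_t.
<X>_t = 9*t/25

For an Itô process dX_t = a(t) dt + b(t) dB_t, the quadratic variation is <X>_t = int_0^t b(s)^2 ds (the drift term does not contribute). Here b(s) = 3/5, so
  b(s)^2 = 9/25.
Integrating from 0 to t:
  <X>_t = int_0^t (9/25) ds = 9*t/25.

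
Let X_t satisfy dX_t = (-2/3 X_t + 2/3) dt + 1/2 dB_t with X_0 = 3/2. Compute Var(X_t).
Var(X_t) = 3/16 - 3*exp(-4*t/3)/16

The variance V(t) = Var(X_t) satisfies V'(t) = 2 a V(t) + c^2 with V(0) = 0 (drift coefficient is linear in X, diffusion is constant). With a = -2/3, c = 1/2, the solution is
  V(t) = (c^2 / (2 a)) * (exp(2 a t) - 1)
       = ((1/2)^2 / (2*(-2/3))) * (exp((-4/3) t) - 1)
       = 3/16 - 3*exp(-4*t/3)/16.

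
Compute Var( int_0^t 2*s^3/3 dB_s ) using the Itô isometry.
Var = 4*t^7/63

The Itô integral of a deterministic integrand f(s) has mean 0 because each increment f(s) * (B_{s+ds} - B_s) has mean 0. By the Itô isometry:
  Var( int_0^t f(s) dB_s ) = E[ (int_0^t f(s) dB_s)^2 ] = int_0^t f(s)^2 ds.
Here f(s) = 2*s^3/3, so f(s)^2 = 4*s^6/9. Integrate:
  int_0^t (4*s^6/9) ds = 4*t^7/63.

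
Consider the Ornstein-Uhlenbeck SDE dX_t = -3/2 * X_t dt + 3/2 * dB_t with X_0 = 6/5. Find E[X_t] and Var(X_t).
E[X_t] = 6*exp(-3*t/2)/5; Var(X_t) = 3/4 - 3*exp(-3*t)/4

The OU SDE dX = -theta X dt + sigma dB admits the integrating factor exp(theta t): d(exp(theta t) X_t) = sigma exp(theta t) dB_t. Integrating from 0 to t:
  X_t = x_0 * exp(-theta t) + sigma * int_0^t exp(-theta (t-s)) dB_s.
The Itô integral has mean 0 and (by the Itô isometry) variance sigma^2 * int_0^t exp(-2 theta (t - s)) ds = sigma^2 * (1 - exp(-2 theta t)) / (2 theta).
With theta = 3/2, sigma = 3/2, x_0 = 6/5:
  E[X_t] = 6/5 * exp(-3/2 t) = 6*exp(-3*t/2)/5
  Var(X_t) = (3/2)^2 * (1 - exp(-2*3/2 t)) / (2 * 3/2) = 3/4 - 3*exp(-3*t)/4.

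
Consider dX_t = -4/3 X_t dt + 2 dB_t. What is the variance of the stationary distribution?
lim Var(X_t) = 3/2

The OU SDE dX = -theta X dt + sigma dB admits the integrating factor exp(theta t): d(exp(theta t) X_t) = sigma exp(theta t) dB_t. Integrating from 0 to t gives X_t = x_0 * exp(-theta t) + sigma * int_0^t exp(-theta (t-s)) dB_s for any initial x_0. The Itô integral has variance (by the Itô isometry) sigma^2 * int_0^t exp(-2 theta (t - s)) ds = sigma^2 * (1 - exp(-2 theta t)) / (2 theta), independent of x_0.
With theta = 4/3, sigma = 2:
  Var(X_t) = (2)^2 * (1 - exp(-2*4/3 t)) / (2 * 4/3) = 3/2 - 3*exp(-8*t/3)/2.
As t -> infinity, exp(-2*4/3 t) -> 0, so the stationary variance is sigma^2 / (2 theta) = 3/2.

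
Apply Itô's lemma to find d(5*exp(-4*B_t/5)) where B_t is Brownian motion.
d(5*exp(-4*B_t/5)) = (8*exp(-4*B_t/5)/5) dt + (-4*exp(-4*B_t/5)) dB_t

Itô's formula for f(B_t) gives d f(B_t) = f'(B_t) dB_t + (1/2) f''(B_t) dt. Compute derivatives of f(x) = 5*exp(-4*x/5):
  f'(x)  = -4*exp(-4*x/5)
  f''(x) = 16*exp(-4*x/5)/5
Substitute x = B_t and multiply the f'' term by 1/2:
  drift     = (1/2) * (16*exp(-4*x/5)/5) evaluated at B_t = 8*exp(-4*B_t/5)/5
  diffusion = (-4*exp(-4*x/5)) evaluated at B_t = -4*exp(-4*B_t/5)
Therefore d(5*exp(-4*B_t/5)) = (8*exp(-4*B_t/5)/5) dt + (-4*exp(-4*B_t/5)) dB_t.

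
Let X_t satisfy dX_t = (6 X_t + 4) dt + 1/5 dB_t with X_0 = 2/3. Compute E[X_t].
E[X_t] = 4*exp(6*t)/3 - 2/3

Taking expectations and using E[dB_t] = 0, the mean m(t) = E[X_t] satisfies the ODE m'(t) = a m(t) + b with m(0) = x_0. With a = 6, b = 4, x_0 = 2/3, the solution is
  m(t) = x_0 * exp(a t) + (b/a) * (exp(a t) - 1)
       = (2/3) * exp(6 t) + (4/6) * (exp(6 t) - 1)
       = 4*exp(6*t)/3 - 2/3.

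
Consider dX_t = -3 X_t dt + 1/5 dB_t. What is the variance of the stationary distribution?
lim Var(X_t) = 1/150

The OU SDE dX = -theta X dt + sigma dB admits the integrating factor exp(theta t): d(exp(theta t) X_t) = sigma exp(theta t) dB_t. Integrating from 0 to t gives X_t = x_0 * exp(-theta t) + sigma * int_0^t exp(-theta (t-s)) dB_s for any initial x_0. The Itô integral has variance (by the Itô isometry) sigma^2 * int_0^t exp(-2 theta (t - s)) ds = sigma^2 * (1 - exp(-2 theta t)) / (2 theta), independent of x_0.
With theta = 3, sigma = 1/5:
  Var(X_t) = (1/5)^2 * (1 - exp(-2*3 t)) / (2 * 3) = 1/150 - exp(-6*t)/150.
As t -> infinity, exp(-2*3 t) -> 0, so the stationary variance is sigma^2 / (2 theta) = 1/150.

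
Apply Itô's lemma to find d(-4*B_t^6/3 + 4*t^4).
d(-4*B_t^6/3 + 4*t^4) = (-20*B_t^4 + 16*t^3) dt + (-8*B_t^5) dB_t

Itô's formula for f(t, x): d f(t, B_t) = (f_t + (1/2) f_xx) dt + f_x dB_t. Compute partials of f(t, x) = 4*t^4 - 4*x^6/3:
  f_t(t,x)  = 16*t^3
  f_x(t,x)  = -8*x^5
  f_xx(t,x) = -40*x^4
Assemble drift = f_t + (1/2) f_xx = 16*t^3 - 20*x^4 and diffusion = f_x = -8*x^5. Substituting x = B_t:
  d(-4*B_t^6/3 + 4*t^4) = (-20*B_t^4 + 16*t^3) dt + (-8*B_t^5) dB_t.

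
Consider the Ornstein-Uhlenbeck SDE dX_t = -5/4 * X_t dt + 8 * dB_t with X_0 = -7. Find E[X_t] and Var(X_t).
E[X_t] = -7*exp(-5*t/4); Var(X_t) = 128/5 - 128*exp(-5*t/2)/5

The OU SDE dX = -theta X dt + sigma dB admits the integrating factor exp(theta t): d(exp(theta t) X_t) = sigma exp(theta t) dB_t. Integrating from 0 to t:
  X_t = x_0 * exp(-theta t) + sigma * int_0^t exp(-theta (t-s)) dB_s.
The Itô integral has mean 0 and (by the Itô isometry) variance sigma^2 * int_0^t exp(-2 theta (t - s)) ds = sigma^2 * (1 - exp(-2 theta t)) / (2 theta).
With theta = 5/4, sigma = 8, x_0 = -7:
  E[X_t] = -7 * exp(-5/4 t) = -7*exp(-5*t/4)
  Var(X_t) = (8)^2 * (1 - exp(-2*5/4 t)) / (2 * 5/4) = 128/5 - 128*exp(-5*t/2)/5.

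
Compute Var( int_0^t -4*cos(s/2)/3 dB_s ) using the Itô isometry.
Var = 8*t/9 + 8*sin(t)/9

The Itô integral of a deterministic integrand f(s) has mean 0 because each increment f(s) * (B_{s+ds} - B_s) has mean 0. By the Itô isometry:
  Var( int_0^t f(s) dB_s ) = E[ (int_0^t f(s) dB_s)^2 ] = int_0^t f(s)^2 ds.
Here f(s) = -4*cos(s/2)/3, so f(s)^2 = 16*cos(s/2)^2/9. Integrate:
  int_0^t (16*cos(s/2)^2/9) ds = 8*t/9 + 8*sin(t)/9.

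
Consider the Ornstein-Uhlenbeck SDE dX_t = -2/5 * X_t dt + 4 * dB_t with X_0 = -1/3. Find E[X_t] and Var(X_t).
E[X_t] = -exp(-2*t/5)/3; Var(X_t) = 20 - 20*exp(-4*t/5)

The OU SDE dX = -theta X dt + sigma dB admits the integrating factor exp(theta t): d(exp(theta t) X_t) = sigma exp(theta t) dB_t. Integrating from 0 to t:
  X_t = x_0 * exp(-theta t) + sigma * int_0^t exp(-theta (t-s)) dB_s.
The Itô integral has mean 0 and (by the Itô isometry) variance sigma^2 * int_0^t exp(-2 theta (t - s)) ds = sigma^2 * (1 - exp(-2 theta t)) / (2 theta).
With theta = 2/5, sigma = 4, x_0 = -1/3:
  E[X_t] = -1/3 * exp(-2/5 t) = -exp(-2*t/5)/3
  Var(X_t) = (4)^2 * (1 - exp(-2*2/5 t)) / (2 * 2/5) = 20 - 20*exp(-4*t/5).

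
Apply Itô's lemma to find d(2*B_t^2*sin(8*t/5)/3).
d(2*B_t^2*sin(8*t/5)/3) = (16*B_t^2*cos(8*t/5)/15 + 2*sin(8*t/5)/3) dt + (4*B_t*sin(8*t/5)/3) dB_t

Itô's formula for f(t, x): d f(t, B_t) = (f_t + (1/2) f_xx) dt + f_x dB_t. Compute partials of f(t, x) = 2*x^2*sin(8*t/5)/3:
  f_t(t,x)  = 16*x^2*cos(8*t/5)/15
  f_x(t,x)  = 4*x*sin(8*t/5)/3
  f_xx(t,x) = 4*sin(8*t/5)/3
Assemble drift = f_t + (1/2) f_xx = 16*x^2*cos(8*t/5)/15 + 2*sin(8*t/5)/3 and diffusion = f_x = 4*x*sin(8*t/5)/3. Substituting x = B_t:
  d(2*B_t^2*sin(8*t/5)/3) = (16*B_t^2*cos(8*t/5)/15 + 2*sin(8*t/5)/3) dt + (4*B_t*sin(8*t/5)/3) dB_t.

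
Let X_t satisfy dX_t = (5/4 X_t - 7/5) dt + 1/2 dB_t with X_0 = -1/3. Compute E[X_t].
E[X_t] = 28/25 - 109*exp(5*t/4)/75

Taking expectations and using E[dB_t] = 0, the mean m(t) = E[X_t] satisfies the ODE m'(t) = a m(t) + b with m(0) = x_0. With a = 5/4, b = -7/5, x_0 = -1/3, the solution is
  m(t) = x_0 * exp(a t) + (b/a) * (exp(a t) - 1)
       = (-1/3) * exp((5/4) t) + ((-7/5)/(5/4)) * (exp((5/4) t) - 1)
       = 28/25 - 109*exp(5*t/4)/75.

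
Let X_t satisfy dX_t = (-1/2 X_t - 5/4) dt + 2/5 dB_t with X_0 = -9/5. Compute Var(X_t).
Var(X_t) = 4/25 - 4*exp(-t)/25

The variance V(t) = Var(X_t) satisfies V'(t) = 2 a V(t) + c^2 with V(0) = 0 (drift coefficient is linear in X, diffusion is constant). With a = -1/2, c = 2/5, the solution is
  V(t) = (c^2 / (2 a)) * (exp(2 a t) - 1)
       = ((2/5)^2 / (2*(-1/2))) * (exp((-1) t) - 1)
       = 4/25 - 4*exp(-t)/25.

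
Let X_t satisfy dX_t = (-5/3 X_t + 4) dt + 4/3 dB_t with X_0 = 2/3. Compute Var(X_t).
Var(X_t) = 8/15 - 8*exp(-10*t/3)/15

The variance V(t) = Var(X_t) satisfies V'(t) = 2 a V(t) + c^2 with V(0) = 0 (drift coefficient is linear in X, diffusion is constant). With a = -5/3, c = 4/3, the solution is
  V(t) = (c^2 / (2 a)) * (exp(2 a t) - 1)
       = ((4/3)^2 / (2*(-5/3))) * (exp((-10/3) t) - 1)
       = 8/15 - 8*exp(-10*t/3)/15.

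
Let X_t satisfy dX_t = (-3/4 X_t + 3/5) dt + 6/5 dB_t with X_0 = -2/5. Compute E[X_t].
E[X_t] = 4/5 - 6*exp(-3*t/4)/5

Taking expectations and using E[dB_t] = 0, the mean m(t) = E[X_t] satisfies the ODE m'(t) = a m(t) + b with m(0) = x_0. With a = -3/4, b = 3/5, x_0 = -2/5, the solution is
  m(t) = x_0 * exp(a t) + (b/a) * (exp(a t) - 1)
       = (-2/5) * exp((-3/4) t) + ((3/5)/(-3/4)) * (exp((-3/4) t) - 1)
       = 4/5 - 6*exp(-3*t/4)/5.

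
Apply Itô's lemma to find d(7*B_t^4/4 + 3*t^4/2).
d(7*B_t^4/4 + 3*t^4/2) = (21*B_t^2/2 + 6*t^3) dt + (7*B_t^3) dB_t

Itô's formula for f(t, x): d f(t, B_t) = (f_t + (1/2) f_xx) dt + f_x dB_t. Compute partials of f(t, x) = 3*t^4/2 + 7*x^4/4:
  f_t(t,x)  = 6*t^3
  f_x(t,x)  = 7*x^3
  f_xx(t,x) = 21*x^2
Assemble drift = f_t + (1/2) f_xx = 6*t^3 + 21*x^2/2 and diffusion = f_x = 7*x^3. Substituting x = B_t:
  d(7*B_t^4/4 + 3*t^4/2) = (21*B_t^2/2 + 6*t^3) dt + (7*B_t^3) dB_t.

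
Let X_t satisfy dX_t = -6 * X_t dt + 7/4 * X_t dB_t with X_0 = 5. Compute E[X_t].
E[X_t] = 5*exp(-6*t)

For GBM dX = mu X dt + sigma X dB with X_0 = x_0, apply Itô to Y = log X: dY = (mu - sigma^2/2) dt + sigma dB, so Y_t = log(x_0) + (mu - sigma^2/2) t + sigma B_t and hence X_t = x_0 * exp((mu - sigma^2/2) t + sigma B_t).
With mu = -6, sigma = 7/4, x_0 = 5, this gives:
  X_t = 5 * exp((-241/32) * t + (7/4) * B_t).
Since sigma*B_t ~ Normal(0, sigma^2 t), E[exp(sigma*B_t)] = exp(sigma^2 t / 2); so E[X_t] = x_0 * exp((mu - sigma^2/2) t) * exp(sigma^2 t / 2) = x_0 * exp(mu t) = 5*exp(-6*t).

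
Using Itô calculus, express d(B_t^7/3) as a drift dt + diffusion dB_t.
d(B_t^7/3) = (7*B_t^5) dt + (7*B_t^6/3) dB_t

Itô's formula for f(B_t) gives d f(B_t) = f'(B_t) dB_t + (1/2) f''(B_t) dt. Compute derivatives of f(x) = x^7/3:
  f'(x)  = 7*x^6/3
  f''(x) = 14*x^5
Substitute x = B_t and multiply the f'' term by 1/2:
  drift     = (1/2) * (14*x^5) evaluated at B_t = 7*B_t^5
  diffusion = (7*x^6/3) evaluated at B_t = 7*B_t^6/3
Therefore d(B_t^7/3) = (7*B_t^5) dt + (7*B_t^6/3) dB_t.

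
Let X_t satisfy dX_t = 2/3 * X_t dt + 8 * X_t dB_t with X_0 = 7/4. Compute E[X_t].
E[X_t] = 7*exp(2*t/3)/4

For GBM dX = mu X dt + sigma X dB with X_0 = x_0, apply Itô to Y = log X: dY = (mu - sigma^2/2) dt + sigma dB, so Y_t = log(x_0) + (mu - sigma^2/2) t + sigma B_t and hence X_t = x_0 * exp((mu - sigma^2/2) t + sigma B_t).
With mu = 2/3, sigma = 8, x_0 = 7/4, this gives:
  X_t = 7/4 * exp((-94/3) * t + (8) * B_t).
Since sigma*B_t ~ Normal(0, sigma^2 t), E[exp(sigma*B_t)] = exp(sigma^2 t / 2); so E[X_t] = x_0 * exp((mu - sigma^2/2) t) * exp(sigma^2 t / 2) = x_0 * exp(mu t) = 7*exp(2*t/3)/4.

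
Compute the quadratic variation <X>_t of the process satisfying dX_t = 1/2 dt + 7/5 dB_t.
<X>_t = 49*t/25

For an Itô process dX_t = a(t) dt + b(t) dB_t, the quadratic variation is <X>_t = int_0^t b(s)^2 ds (the drift term does not contribute). Here b(s) = 7/5, so
  b(s)^2 = 49/25.
Integrating from 0 to t:
  <X>_t = int_0^t (49/25) ds = 49*t/25.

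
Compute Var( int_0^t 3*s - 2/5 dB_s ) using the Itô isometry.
Var = t*(75*t^2 - 30*t + 4)/25

The Itô integral of a deterministic integrand f(s) has mean 0 because each increment f(s) * (B_{s+ds} - B_s) has mean 0. By the Itô isometry:
  Var( int_0^t f(s) dB_s ) = E[ (int_0^t f(s) dB_s)^2 ] = int_0^t f(s)^2 ds.
Here f(s) = 3*s - 2/5, so f(s)^2 = (15*s - 2)^2/25. Integrate:
  int_0^t ((15*s - 2)^2/25) ds = t*(75*t^2 - 30*t + 4)/25.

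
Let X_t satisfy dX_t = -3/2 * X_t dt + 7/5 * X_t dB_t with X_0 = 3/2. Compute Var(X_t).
Var(X_t) = (9*exp(49*t/25) - 9)*exp(-3*t)/4

For GBM dX = mu X dt + sigma X dB with X_0 = x_0, apply Itô to Y = log X: dY = (mu - sigma^2/2) dt + sigma dB, so Y_t = log(x_0) + (mu - sigma^2/2) t + sigma B_t and hence X_t = x_0 * exp((mu - sigma^2/2) t + sigma B_t).
With mu = -3/2, sigma = 7/5, x_0 = 3/2, this gives:
  X_t = 3/2 * exp((-62/25) * t + (7/5) * B_t).
Since sigma*B_t ~ Normal(0, sigma^2 t), E[exp(sigma*B_t)] = exp(sigma^2 t / 2); so E[X_t] = x_0 * exp((mu - sigma^2/2) t) * exp(sigma^2 t / 2) = x_0 * exp(mu t) = 3*exp(-3*t/2)/2.
Var(X_t) = E[X_t^2] - (E[X_t])^2 = x_0^2 * exp(2 mu t) * (exp(sigma^2 t) - 1) = (9*exp(49*t/25) - 9)*exp(-3*t)/4.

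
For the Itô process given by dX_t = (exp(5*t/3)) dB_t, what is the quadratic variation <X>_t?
<X>_t = 3*exp(10*t/3)/10 - 3/10

For an Itô process dX_t = a(t) dt + b(t) dB_t, the quadratic variation is <X>_t = int_0^t b(s)^2 ds (the drift term does not contribute). Here b(s) = exp(5*s/3), so
  b(s)^2 = exp(10*s/3).
Integrating from 0 to t:
  <X>_t = int_0^t (exp(10*s/3)) ds = 3*exp(10*t/3)/10 - 3/10.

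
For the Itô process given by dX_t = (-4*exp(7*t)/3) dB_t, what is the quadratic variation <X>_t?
<X>_t = 8*exp(14*t)/63 - 8/63

For an Itô process dX_t = a(t) dt + b(t) dB_t, the quadratic variation is <X>_t = int_0^t b(s)^2 ds (the drift term does not contribute). Here b(s) = -4*exp(7*s)/3, so
  b(s)^2 = 16*exp(14*s)/9.
Integrating from 0 to t:
  <X>_t = int_0^t (16*exp(14*s)/9) ds = 8*exp(14*t)/63 - 8/63.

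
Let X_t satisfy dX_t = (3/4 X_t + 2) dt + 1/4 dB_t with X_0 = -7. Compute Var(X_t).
Var(X_t) = exp(3*t/2)/24 - 1/24

The variance V(t) = Var(X_t) satisfies V'(t) = 2 a V(t) + c^2 with V(0) = 0 (drift coefficient is linear in X, diffusion is constant). With a = 3/4, c = 1/4, the solution is
  V(t) = (c^2 / (2 a)) * (exp(2 a t) - 1)
       = ((1/4)^2 / (2*(3/4))) * (exp((3/2) t) - 1)
       = exp(3*t/2)/24 - 1/24.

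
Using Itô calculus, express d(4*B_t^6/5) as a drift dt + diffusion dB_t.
d(4*B_t^6/5) = (12*B_t^4) dt + (24*B_t^5/5) dB_t

Itô's formula for f(B_t) gives d f(B_t) = f'(B_t) dB_t + (1/2) f''(B_t) dt. Compute derivatives of f(x) = 4*x^6/5:
  f'(x)  = 24*x^5/5
  f''(x) = 24*x^4
Substitute x = B_t and multiply the f'' term by 1/2:
  drift     = (1/2) * (24*x^4) evaluated at B_t = 12*B_t^4
  diffusion = (24*x^5/5) evaluated at B_t = 24*B_t^5/5
Therefore d(4*B_t^6/5) = (12*B_t^4) dt + (24*B_t^5/5) dB_t.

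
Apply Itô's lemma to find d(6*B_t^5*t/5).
d(6*B_t^5*t/5) = (6*B_t^3*(B_t^2 + 10*t)/5) dt + (6*B_t^4*t) dB_t

Itô's formula for f(t, x): d f(t, B_t) = (f_t + (1/2) f_xx) dt + f_x dB_t. Compute partials of f(t, x) = 6*t*x^5/5:
  f_t(t,x)  = 6*x^5/5
  f_x(t,x)  = 6*t*x^4
  f_xx(t,x) = 24*t*x^3
Assemble drift = f_t + (1/2) f_xx = 6*x^3*(10*t + x^2)/5 and diffusion = f_x = 6*t*x^4. Substituting x = B_t:
  d(6*B_t^5*t/5) = (6*B_t^3*(B_t^2 + 10*t)/5) dt + (6*B_t^4*t) dB_t.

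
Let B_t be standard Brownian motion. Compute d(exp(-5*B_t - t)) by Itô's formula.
d(exp(-5*B_t - t)) = (23*exp(-5*B_t - t)/2) dt + (-5*exp(-5*B_t - t)) dB_t

Itô's formula for f(t, x): d f(t, B_t) = (f_t + (1/2) f_xx) dt + f_x dB_t. Compute partials of f(t, x) = exp(-t - 5*x):
  f_t(t,x)  = -exp(-t - 5*x)
  f_x(t,x)  = -5*exp(-t - 5*x)
  f_xx(t,x) = 25*exp(-t - 5*x)
Assemble drift = f_t + (1/2) f_xx = 23*exp(-t - 5*x)/2 and diffusion = f_x = -5*exp(-t - 5*x). Substituting x = B_t:
  d(exp(-5*B_t - t)) = (23*exp(-5*B_t - t)/2) dt + (-5*exp(-5*B_t - t)) dB_t.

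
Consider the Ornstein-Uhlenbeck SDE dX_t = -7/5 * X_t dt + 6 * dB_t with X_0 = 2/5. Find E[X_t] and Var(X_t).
E[X_t] = 2*exp(-7*t/5)/5; Var(X_t) = 90/7 - 90*exp(-14*t/5)/7

The OU SDE dX = -theta X dt + sigma dB admits the integrating factor exp(theta t): d(exp(theta t) X_t) = sigma exp(theta t) dB_t. Integrating from 0 to t:
  X_t = x_0 * exp(-theta t) + sigma * int_0^t exp(-theta (t-s)) dB_s.
The Itô integral has mean 0 and (by the Itô isometry) variance sigma^2 * int_0^t exp(-2 theta (t - s)) ds = sigma^2 * (1 - exp(-2 theta t)) / (2 theta).
With theta = 7/5, sigma = 6, x_0 = 2/5:
  E[X_t] = 2/5 * exp(-7/5 t) = 2*exp(-7*t/5)/5
  Var(X_t) = (6)^2 * (1 - exp(-2*7/5 t)) / (2 * 7/5) = 90/7 - 90*exp(-14*t/5)/7.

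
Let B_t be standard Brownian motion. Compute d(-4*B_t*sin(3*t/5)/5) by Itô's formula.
d(-4*B_t*sin(3*t/5)/5) = (-12*B_t*cos(3*t/5)/25) dt + (-4*sin(3*t/5)/5) dB_t

Itô's formula for f(t, x): d f(t, B_t) = (f_t + (1/2) f_xx) dt + f_x dB_t. Compute partials of f(t, x) = -4*x*sin(3*t/5)/5:
  f_t(t,x)  = -12*x*cos(3*t/5)/25
  f_x(t,x)  = -4*sin(3*t/5)/5
  f_xx(t,x) = 0
Assemble drift = f_t + (1/2) f_xx = -12*x*cos(3*t/5)/25 and diffusion = f_x = -4*sin(3*t/5)/5. Substituting x = B_t:
  d(-4*B_t*sin(3*t/5)/5) = (-12*B_t*cos(3*t/5)/25) dt + (-4*sin(3*t/5)/5) dB_t.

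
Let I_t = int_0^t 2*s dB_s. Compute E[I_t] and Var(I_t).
E[I_t] = 0; Var(I_t) = 4*t^3/3

The Itô integral of a deterministic integrand f(s) has mean 0 because each increment f(s) * (B_{s+ds} - B_s) has mean 0. By the Itô isometry:
  Var( int_0^t f(s) dB_s ) = E[ (int_0^t f(s) dB_s)^2 ] = int_0^t f(s)^2 ds.
Here f(s) = 2*s, so f(s)^2 = 4*s^2. Integrate:
  int_0^t (4*s^2) ds = 4*t^3/3.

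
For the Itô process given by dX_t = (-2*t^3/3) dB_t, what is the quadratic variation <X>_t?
<X>_t = 4*t^7/63

For an Itô process dX_t = a(t) dt + b(t) dB_t, the quadratic variation is <X>_t = int_0^t b(s)^2 ds (the drift term does not contribute). Here b(s) = -2*s^3/3, so
  b(s)^2 = 4*s^6/9.
Integrating from 0 to t:
  <X>_t = int_0^t (4*s^6/9) ds = 4*t^7/63.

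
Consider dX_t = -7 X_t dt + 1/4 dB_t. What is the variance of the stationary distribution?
lim Var(X_t) = 1/224

The OU SDE dX = -theta X dt + sigma dB admits the integrating factor exp(theta t): d(exp(theta t) X_t) = sigma exp(theta t) dB_t. Integrating from 0 to t gives X_t = x_0 * exp(-theta t) + sigma * int_0^t exp(-theta (t-s)) dB_s for any initial x_0. The Itô integral has variance (by the Itô isometry) sigma^2 * int_0^t exp(-2 theta (t - s)) ds = sigma^2 * (1 - exp(-2 theta t)) / (2 theta), independent of x_0.
With theta = 7, sigma = 1/4:
  Var(X_t) = (1/4)^2 * (1 - exp(-2*7 t)) / (2 * 7) = 1/224 - exp(-14*t)/224.
As t -> infinity, exp(-2*7 t) -> 0, so the stationary variance is sigma^2 / (2 theta) = 1/224.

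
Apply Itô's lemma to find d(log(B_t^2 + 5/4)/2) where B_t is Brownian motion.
d(log(B_t^2 + 5/4)/2) = (2*(5 - 4*B_t^2)/(4*B_t^2 + 5)^2) dt + (4*B_t/(4*B_t^2 + 5)) dB_t

Itô's formula for f(B_t) gives d f(B_t) = f'(B_t) dB_t + (1/2) f''(B_t) dt. Compute derivatives of f(x) = log(x^2 + 5/4)/2:
  f'(x)  = 4*x/(4*x^2 + 5)
  f''(x) = 4*(5 - 4*x^2)/(4*x^2 + 5)^2
Substitute x = B_t and multiply the f'' term by 1/2:
  drift     = (1/2) * (4*(5 - 4*x^2)/(4*x^2 + 5)^2) evaluated at B_t = 2*(5 - 4*B_t^2)/(4*B_t^2 + 5)^2
  diffusion = (4*x/(4*x^2 + 5)) evaluated at B_t = 4*B_t/(4*B_t^2 + 5)
Therefore d(log(B_t^2 + 5/4)/2) = (2*(5 - 4*B_t^2)/(4*B_t^2 + 5)^2) dt + (4*B_t/(4*B_t^2 + 5)) dB_t.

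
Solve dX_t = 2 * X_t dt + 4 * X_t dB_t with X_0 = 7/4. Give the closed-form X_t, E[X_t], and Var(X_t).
X_t = 7/4 * exp((-6) t + (4) B_t); E[X_t] = 7*exp(2*t)/4; Var(X_t) = 49*(exp(16*t) - 1)*exp(4*t)/16

For GBM dX = mu X dt + sigma X dB with X_0 = x_0, apply Itô to Y = log X: dY = (mu - sigma^2/2) dt + sigma dB, so Y_t = log(x_0) + (mu - sigma^2/2) t + sigma B_t and hence X_t = x_0 * exp((mu - sigma^2/2) t + sigma B_t).
With mu = 2, sigma = 4, x_0 = 7/4, this gives:
  X_t = 7/4 * exp((-6) * t + (4) * B_t).
Since sigma*B_t ~ Normal(0, sigma^2 t), E[exp(sigma*B_t)] = exp(sigma^2 t / 2); so E[X_t] = x_0 * exp((mu - sigma^2/2) t) * exp(sigma^2 t / 2) = x_0 * exp(mu t) = 7*exp(2*t)/4.
Var(X_t) = E[X_t^2] - (E[X_t])^2 = x_0^2 * exp(2 mu t) * (exp(sigma^2 t) - 1) = 49*(exp(16*t) - 1)*exp(4*t)/16.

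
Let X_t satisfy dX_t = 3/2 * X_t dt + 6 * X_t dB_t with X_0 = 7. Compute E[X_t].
E[X_t] = 7*exp(3*t/2)

For GBM dX = mu X dt + sigma X dB with X_0 = x_0, apply Itô to Y = log X: dY = (mu - sigma^2/2) dt + sigma dB, so Y_t = log(x_0) + (mu - sigma^2/2) t + sigma B_t and hence X_t = x_0 * exp((mu - sigma^2/2) t + sigma B_t).
With mu = 3/2, sigma = 6, x_0 = 7, this gives:
  X_t = 7 * exp((-33/2) * t + (6) * B_t).
Since sigma*B_t ~ Normal(0, sigma^2 t), E[exp(sigma*B_t)] = exp(sigma^2 t / 2); so E[X_t] = x_0 * exp((mu - sigma^2/2) t) * exp(sigma^2 t / 2) = x_0 * exp(mu t) = 7*exp(3*t/2).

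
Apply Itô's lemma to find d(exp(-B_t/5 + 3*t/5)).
d(exp(-B_t/5 + 3*t/5)) = (31*exp(-B_t/5 + 3*t/5)/50) dt + (-exp(-B_t/5 + 3*t/5)/5) dB_t

Itô's formula for f(t, x): d f(t, B_t) = (f_t + (1/2) f_xx) dt + f_x dB_t. Compute partials of f(t, x) = exp(3*t/5 - x/5):
  f_t(t,x)  = 3*exp(3*t/5 - x/5)/5
  f_x(t,x)  = -exp(3*t/5 - x/5)/5
  f_xx(t,x) = exp(3*t/5 - x/5)/25
Assemble drift = f_t + (1/2) f_xx = 31*exp(3*t/5 - x/5)/50 and diffusion = f_x = -exp(3*t/5 - x/5)/5. Substituting x = B_t:
  d(exp(-B_t/5 + 3*t/5)) = (31*exp(-B_t/5 + 3*t/5)/50) dt + (-exp(-B_t/5 + 3*t/5)/5) dB_t.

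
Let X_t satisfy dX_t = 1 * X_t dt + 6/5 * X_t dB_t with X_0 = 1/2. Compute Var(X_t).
Var(X_t) = (exp(36*t/25) - 1)*exp(2*t)/4

For GBM dX = mu X dt + sigma X dB with X_0 = x_0, apply Itô to Y = log X: dY = (mu - sigma^2/2) dt + sigma dB, so Y_t = log(x_0) + (mu - sigma^2/2) t + sigma B_t and hence X_t = x_0 * exp((mu - sigma^2/2) t + sigma B_t).
With mu = 1, sigma = 6/5, x_0 = 1/2, this gives:
  X_t = 1/2 * exp((7/25) * t + (6/5) * B_t).
Since sigma*B_t ~ Normal(0, sigma^2 t), E[exp(sigma*B_t)] = exp(sigma^2 t / 2); so E[X_t] = x_0 * exp((mu - sigma^2/2) t) * exp(sigma^2 t / 2) = x_0 * exp(mu t) = exp(t)/2.
Var(X_t) = E[X_t^2] - (E[X_t])^2 = x_0^2 * exp(2 mu t) * (exp(sigma^2 t) - 1) = (exp(36*t/25) - 1)*exp(2*t)/4.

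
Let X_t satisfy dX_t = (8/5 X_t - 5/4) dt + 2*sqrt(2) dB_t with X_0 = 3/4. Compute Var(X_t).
Var(X_t) = 5*exp(16*t/5)/2 - 5/2

The variance V(t) = Var(X_t) satisfies V'(t) = 2 a V(t) + c^2 with V(0) = 0 (drift coefficient is linear in X, diffusion is constant). With a = 8/5, c = 2*sqrt(2), the solution is
  V(t) = (c^2 / (2 a)) * (exp(2 a t) - 1)
       = ((2*sqrt(2))^2 / (2*(8/5))) * (exp((16/5) t) - 1)
       = 5*exp(16*t/5)/2 - 5/2.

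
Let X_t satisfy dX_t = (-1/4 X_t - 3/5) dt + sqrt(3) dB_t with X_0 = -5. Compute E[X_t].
E[X_t] = -12/5 - 13*exp(-t/4)/5

Taking expectations and using E[dB_t] = 0, the mean m(t) = E[X_t] satisfies the ODE m'(t) = a m(t) + b with m(0) = x_0. With a = -1/4, b = -3/5, x_0 = -5, the solution is
  m(t) = x_0 * exp(a t) + (b/a) * (exp(a t) - 1)
       = (-5) * exp((-1/4) t) + ((-3/5)/(-1/4)) * (exp((-1/4) t) - 1)
       = -12/5 - 13*exp(-t/4)/5.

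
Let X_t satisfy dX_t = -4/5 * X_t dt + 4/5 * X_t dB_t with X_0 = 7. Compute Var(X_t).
Var(X_t) = (49*exp(16*t/25) - 49)*exp(-8*t/5)

For GBM dX = mu X dt + sigma X dB with X_0 = x_0, apply Itô to Y = log X: dY = (mu - sigma^2/2) dt + sigma dB, so Y_t = log(x_0) + (mu - sigma^2/2) t + sigma B_t and hence X_t = x_0 * exp((mu - sigma^2/2) t + sigma B_t).
With mu = -4/5, sigma = 4/5, x_0 = 7, this gives:
  X_t = 7 * exp((-28/25) * t + (4/5) * B_t).
Since sigma*B_t ~ Normal(0, sigma^2 t), E[exp(sigma*B_t)] = exp(sigma^2 t / 2); so E[X_t] = x_0 * exp((mu - sigma^2/2) t) * exp(sigma^2 t / 2) = x_0 * exp(mu t) = 7*exp(-4*t/5).
Var(X_t) = E[X_t^2] - (E[X_t])^2 = x_0^2 * exp(2 mu t) * (exp(sigma^2 t) - 1) = (49*exp(16*t/25) - 49)*exp(-8*t/5).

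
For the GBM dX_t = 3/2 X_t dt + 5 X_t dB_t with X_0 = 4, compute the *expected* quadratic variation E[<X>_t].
E[<X>_t] = 100*exp(28*t)/7 - 100/7

<X>_t = int_0^t (5 * X_s)^2 ds. Taking expectation inside the integral: E[<X>_t] = 5^2 * int_0^t E[X_s^2] ds. For GBM, E[X_s^2] = x_0^2 * exp((2 mu + sigma^2) s). Integrating:
  E[<X>_t] = 5^2 * 4^2 * (exp((2*(3/2) + 5^2) t) - 1) / (2*(3/2) + 5^2)
           = 5^2 * 4^2 * (exp(28 t) - 1) / 28 = 100*exp(28*t)/7 - 100/7.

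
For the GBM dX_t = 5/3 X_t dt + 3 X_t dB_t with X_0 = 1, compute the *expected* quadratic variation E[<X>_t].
E[<X>_t] = 27*exp(37*t/3)/37 - 27/37

<X>_t = int_0^t (3 * X_s)^2 ds. Taking expectation inside the integral: E[<X>_t] = 3^2 * int_0^t E[X_s^2] ds. For GBM, E[X_s^2] = x_0^2 * exp((2 mu + sigma^2) s). Integrating:
  E[<X>_t] = 3^2 * 1^2 * (exp((2*(5/3) + 3^2) t) - 1) / (2*(5/3) + 3^2)
           = 3^2 * 1^2 * (exp((37/3) t) - 1) / (37/3) = 27*exp(37*t/3)/37 - 27/37.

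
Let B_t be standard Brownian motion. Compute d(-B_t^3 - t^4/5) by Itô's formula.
d(-B_t^3 - t^4/5) = (-3*B_t - 4*t^3/5) dt + (-3*B_t^2) dB_t

Itô's formula for f(t, x): d f(t, B_t) = (f_t + (1/2) f_xx) dt + f_x dB_t. Compute partials of f(t, x) = -t^4/5 - x^3:
  f_t(t,x)  = -4*t^3/5
  f_x(t,x)  = -3*x^2
  f_xx(t,x) = -6*x
Assemble drift = f_t + (1/2) f_xx = -4*t^3/5 - 3*x and diffusion = f_x = -3*x^2. Substituting x = B_t:
  d(-B_t^3 - t^4/5) = (-3*B_t - 4*t^3/5) dt + (-3*B_t^2) dB_t.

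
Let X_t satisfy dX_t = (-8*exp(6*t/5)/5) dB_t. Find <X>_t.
<X>_t = 16*exp(12*t/5)/15 - 16/15

For an Itô process dX_t = a(t) dt + b(t) dB_t, the quadratic variation is <X>_t = int_0^t b(s)^2 ds (the drift term does not contribute). Here b(s) = -8*exp(6*s/5)/5, so
  b(s)^2 = 64*exp(12*s/5)/25.
Integrating from 0 to t:
  <X>_t = int_0^t (64*exp(12*s/5)/25) ds = 16*exp(12*t/5)/15 - 16/15.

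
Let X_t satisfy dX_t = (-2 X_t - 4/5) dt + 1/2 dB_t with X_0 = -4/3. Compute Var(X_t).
Var(X_t) = 1/16 - exp(-4*t)/16

The variance V(t) = Var(X_t) satisfies V'(t) = 2 a V(t) + c^2 with V(0) = 0 (drift coefficient is linear in X, diffusion is constant). With a = -2, c = 1/2, the solution is
  V(t) = (c^2 / (2 a)) * (exp(2 a t) - 1)
       = ((1/2)^2 / (2*(-2))) * (exp((-4) t) - 1)
       = 1/16 - exp(-4*t)/16.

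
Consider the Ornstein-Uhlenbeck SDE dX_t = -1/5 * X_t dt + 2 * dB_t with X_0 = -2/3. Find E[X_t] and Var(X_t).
E[X_t] = -2*exp(-t/5)/3; Var(X_t) = 10 - 10*exp(-2*t/5)

The OU SDE dX = -theta X dt + sigma dB admits the integrating factor exp(theta t): d(exp(theta t) X_t) = sigma exp(theta t) dB_t. Integrating from 0 to t:
  X_t = x_0 * exp(-theta t) + sigma * int_0^t exp(-theta (t-s)) dB_s.
The Itô integral has mean 0 and (by the Itô isometry) variance sigma^2 * int_0^t exp(-2 theta (t - s)) ds = sigma^2 * (1 - exp(-2 theta t)) / (2 theta).
With theta = 1/5, sigma = 2, x_0 = -2/3:
  E[X_t] = -2/3 * exp(-1/5 t) = -2*exp(-t/5)/3
  Var(X_t) = (2)^2 * (1 - exp(-2*1/5 t)) / (2 * 1/5) = 10 - 10*exp(-2*t/5).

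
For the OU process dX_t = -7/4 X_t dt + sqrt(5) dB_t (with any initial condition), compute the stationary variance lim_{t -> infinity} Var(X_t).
lim Var(X_t) = 10/7

The OU SDE dX = -theta X dt + sigma dB admits the integrating factor exp(theta t): d(exp(theta t) X_t) = sigma exp(theta t) dB_t. Integrating from 0 to t gives X_t = x_0 * exp(-theta t) + sigma * int_0^t exp(-theta (t-s)) dB_s for any initial x_0. The Itô integral has variance (by the Itô isometry) sigma^2 * int_0^t exp(-2 theta (t - s)) ds = sigma^2 * (1 - exp(-2 theta t)) / (2 theta), independent of x_0.
With theta = 7/4, sigma = sqrt(5):
  Var(X_t) = (sqrt(5))^2 * (1 - exp(-2*7/4 t)) / (2 * 7/4) = 10/7 - 10*exp(-7*t/2)/7.
As t -> infinity, exp(-2*7/4 t) -> 0, so the stationary variance is sigma^2 / (2 theta) = 10/7.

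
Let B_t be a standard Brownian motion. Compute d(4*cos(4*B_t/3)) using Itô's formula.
d(4*cos(4*B_t/3)) = (-32*cos(4*B_t/3)/9) dt + (-16*sin(4*B_t/3)/3) dB_t

Itô's formula for f(B_t) gives d f(B_t) = f'(B_t) dB_t + (1/2) f''(B_t) dt. Compute derivatives of f(x) = 4*cos(4*x/3):
  f'(x)  = -16*sin(4*x/3)/3
  f''(x) = -64*cos(4*x/3)/9
Substitute x = B_t and multiply the f'' term by 1/2:
  drift     = (1/2) * (-64*cos(4*x/3)/9) evaluated at B_t = -32*cos(4*B_t/3)/9
  diffusion = (-16*sin(4*x/3)/3) evaluated at B_t = -16*sin(4*B_t/3)/3
Therefore d(4*cos(4*B_t/3)) = (-32*cos(4*B_t/3)/9) dt + (-16*sin(4*B_t/3)/3) dB_t.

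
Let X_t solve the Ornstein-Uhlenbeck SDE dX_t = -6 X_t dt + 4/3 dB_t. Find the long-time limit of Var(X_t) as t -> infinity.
lim Var(X_t) = 4/27

The OU SDE dX = -theta X dt + sigma dB admits the integrating factor exp(theta t): d(exp(theta t) X_t) = sigma exp(theta t) dB_t. Integrating from 0 to t gives X_t = x_0 * exp(-theta t) + sigma * int_0^t exp(-theta (t-s)) dB_s for any initial x_0. The Itô integral has variance (by the Itô isometry) sigma^2 * int_0^t exp(-2 theta (t - s)) ds = sigma^2 * (1 - exp(-2 theta t)) / (2 theta), independent of x_0.
With theta = 6, sigma = 4/3:
  Var(X_t) = (4/3)^2 * (1 - exp(-2*6 t)) / (2 * 6) = 4/27 - 4*exp(-12*t)/27.
As t -> infinity, exp(-2*6 t) -> 0, so the stationary variance is sigma^2 / (2 theta) = 4/27.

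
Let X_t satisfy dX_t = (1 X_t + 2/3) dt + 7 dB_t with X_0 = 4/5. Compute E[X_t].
E[X_t] = 22*exp(t)/15 - 2/3

Taking expectations and using E[dB_t] = 0, the mean m(t) = E[X_t] satisfies the ODE m'(t) = a m(t) + b with m(0) = x_0. With a = 1, b = 2/3, x_0 = 4/5, the solution is
  m(t) = x_0 * exp(a t) + (b/a) * (exp(a t) - 1)
       = (4/5) * exp(1 t) + ((2/3)/1) * (exp(1 t) - 1)
       = 22*exp(t)/15 - 2/3.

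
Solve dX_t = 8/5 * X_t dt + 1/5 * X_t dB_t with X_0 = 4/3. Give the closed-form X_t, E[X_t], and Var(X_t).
X_t = 4/3 * exp((79/50) t + (1/5) B_t); E[X_t] = 4*exp(8*t/5)/3; Var(X_t) = 16*(exp(t/25) - 1)*exp(16*t/5)/9

For GBM dX = mu X dt + sigma X dB with X_0 = x_0, apply Itô to Y = log X: dY = (mu - sigma^2/2) dt + sigma dB, so Y_t = log(x_0) + (mu - sigma^2/2) t + sigma B_t and hence X_t = x_0 * exp((mu - sigma^2/2) t + sigma B_t).
With mu = 8/5, sigma = 1/5, x_0 = 4/3, this gives:
  X_t = 4/3 * exp((79/50) * t + (1/5) * B_t).
Since sigma*B_t ~ Normal(0, sigma^2 t), E[exp(sigma*B_t)] = exp(sigma^2 t / 2); so E[X_t] = x_0 * exp((mu - sigma^2/2) t) * exp(sigma^2 t / 2) = x_0 * exp(mu t) = 4*exp(8*t/5)/3.
Var(X_t) = E[X_t^2] - (E[X_t])^2 = x_0^2 * exp(2 mu t) * (exp(sigma^2 t) - 1) = 16*(exp(t/25) - 1)*exp(16*t/5)/9.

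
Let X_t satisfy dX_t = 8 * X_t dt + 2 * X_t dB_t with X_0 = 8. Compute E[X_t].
E[X_t] = 8*exp(8*t)

For GBM dX = mu X dt + sigma X dB with X_0 = x_0, apply Itô to Y = log X: dY = (mu - sigma^2/2) dt + sigma dB, so Y_t = log(x_0) + (mu - sigma^2/2) t + sigma B_t and hence X_t = x_0 * exp((mu - sigma^2/2) t + sigma B_t).
With mu = 8, sigma = 2, x_0 = 8, this gives:
  X_t = 8 * exp((6) * t + (2) * B_t).
Since sigma*B_t ~ Normal(0, sigma^2 t), E[exp(sigma*B_t)] = exp(sigma^2 t / 2); so E[X_t] = x_0 * exp((mu - sigma^2/2) t) * exp(sigma^2 t / 2) = x_0 * exp(mu t) = 8*exp(8*t).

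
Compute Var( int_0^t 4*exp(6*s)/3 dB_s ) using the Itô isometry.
Var = 4*exp(12*t)/27 - 4/27

The Itô integral of a deterministic integrand f(s) has mean 0 because each increment f(s) * (B_{s+ds} - B_s) has mean 0. By the Itô isometry:
  Var( int_0^t f(s) dB_s ) = E[ (int_0^t f(s) dB_s)^2 ] = int_0^t f(s)^2 ds.
Here f(s) = 4*exp(6*s)/3, so f(s)^2 = 16*exp(12*s)/9. Integrate:
  int_0^t (16*exp(12*s)/9) ds = 4*exp(12*t)/27 - 4/27.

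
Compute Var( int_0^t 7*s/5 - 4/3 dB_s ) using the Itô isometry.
Var = t*(147*t^2 - 420*t + 400)/225

The Itô integral of a deterministic integrand f(s) has mean 0 because each increment f(s) * (B_{s+ds} - B_s) has mean 0. By the Itô isometry:
  Var( int_0^t f(s) dB_s ) = E[ (int_0^t f(s) dB_s)^2 ] = int_0^t f(s)^2 ds.
Here f(s) = 7*s/5 - 4/3, so f(s)^2 = (21*s - 20)^2/225. Integrate:
  int_0^t ((21*s - 20)^2/225) ds = t*(147*t^2 - 420*t + 400)/225.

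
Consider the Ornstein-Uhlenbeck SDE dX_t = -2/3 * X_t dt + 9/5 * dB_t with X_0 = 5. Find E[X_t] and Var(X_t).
E[X_t] = 5*exp(-2*t/3); Var(X_t) = 243/100 - 243*exp(-4*t/3)/100

The OU SDE dX = -theta X dt + sigma dB admits the integrating factor exp(theta t): d(exp(theta t) X_t) = sigma exp(theta t) dB_t. Integrating from 0 to t:
  X_t = x_0 * exp(-theta t) + sigma * int_0^t exp(-theta (t-s)) dB_s.
The Itô integral has mean 0 and (by the Itô isometry) variance sigma^2 * int_0^t exp(-2 theta (t - s)) ds = sigma^2 * (1 - exp(-2 theta t)) / (2 theta).
With theta = 2/3, sigma = 9/5, x_0 = 5:
  E[X_t] = 5 * exp(-2/3 t) = 5*exp(-2*t/3)
  Var(X_t) = (9/5)^2 * (1 - exp(-2*2/3 t)) / (2 * 2/3) = 243/100 - 243*exp(-4*t/3)/100.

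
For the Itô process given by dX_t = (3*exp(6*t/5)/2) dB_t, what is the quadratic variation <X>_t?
<X>_t = 15*exp(12*t/5)/16 - 15/16

For an Itô process dX_t = a(t) dt + b(t) dB_t, the quadratic variation is <X>_t = int_0^t b(s)^2 ds (the drift term does not contribute). Here b(s) = 3*exp(6*s/5)/2, so
  b(s)^2 = 9*exp(12*s/5)/4.
Integrating from 0 to t:
  <X>_t = int_0^t (9*exp(12*s/5)/4) ds = 15*exp(12*t/5)/16 - 15/16.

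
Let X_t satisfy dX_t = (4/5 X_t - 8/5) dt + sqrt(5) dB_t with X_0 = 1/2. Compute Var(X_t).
Var(X_t) = 25*exp(8*t/5)/8 - 25/8

The variance V(t) = Var(X_t) satisfies V'(t) = 2 a V(t) + c^2 with V(0) = 0 (drift coefficient is linear in X, diffusion is constant). With a = 4/5, c = sqrt(5), the solution is
  V(t) = (c^2 / (2 a)) * (exp(2 a t) - 1)
       = (sqrt(5)^2 / (2*(4/5))) * (exp((8/5) t) - 1)
       = 25*exp(8*t/5)/8 - 25/8.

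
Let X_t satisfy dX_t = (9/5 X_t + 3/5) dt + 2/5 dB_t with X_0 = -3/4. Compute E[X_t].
E[X_t] = -5*exp(9*t/5)/12 - 1/3

Taking expectations and using E[dB_t] = 0, the mean m(t) = E[X_t] satisfies the ODE m'(t) = a m(t) + b with m(0) = x_0. With a = 9/5, b = 3/5, x_0 = -3/4, the solution is
  m(t) = x_0 * exp(a t) + (b/a) * (exp(a t) - 1)
       = (-3/4) * exp((9/5) t) + ((3/5)/(9/5)) * (exp((9/5) t) - 1)
       = -5*exp(9*t/5)/12 - 1/3.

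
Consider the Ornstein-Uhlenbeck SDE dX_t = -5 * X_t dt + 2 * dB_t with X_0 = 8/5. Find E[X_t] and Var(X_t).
E[X_t] = 8*exp(-5*t)/5; Var(X_t) = 2/5 - 2*exp(-10*t)/5

The OU SDE dX = -theta X dt + sigma dB admits the integrating factor exp(theta t): d(exp(theta t) X_t) = sigma exp(theta t) dB_t. Integrating from 0 to t:
  X_t = x_0 * exp(-theta t) + sigma * int_0^t exp(-theta (t-s)) dB_s.
The Itô integral has mean 0 and (by the Itô isometry) variance sigma^2 * int_0^t exp(-2 theta (t - s)) ds = sigma^2 * (1 - exp(-2 theta t)) / (2 theta).
With theta = 5, sigma = 2, x_0 = 8/5:
  E[X_t] = 8/5 * exp(-5 t) = 8*exp(-5*t)/5
  Var(X_t) = (2)^2 * (1 - exp(-2*5 t)) / (2 * 5) = 2/5 - 2*exp(-10*t)/5.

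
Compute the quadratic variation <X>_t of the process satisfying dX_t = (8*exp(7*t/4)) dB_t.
<X>_t = 128*exp(7*t/2)/7 - 128/7

For an Itô process dX_t = a(t) dt + b(t) dB_t, the quadratic variation is <X>_t = int_0^t b(s)^2 ds (the drift term does not contribute). Here b(s) = 8*exp(7*s/4), so
  b(s)^2 = 64*exp(7*s/2).
Integrating from 0 to t:
  <X>_t = int_0^t (64*exp(7*s/2)) ds = 128*exp(7*t/2)/7 - 128/7.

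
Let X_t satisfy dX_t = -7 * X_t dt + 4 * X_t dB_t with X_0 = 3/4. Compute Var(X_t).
Var(X_t) = (9*exp(16*t) - 9)*exp(-14*t)/16

For GBM dX = mu X dt + sigma X dB with X_0 = x_0, apply Itô to Y = log X: dY = (mu - sigma^2/2) dt + sigma dB, so Y_t = log(x_0) + (mu - sigma^2/2) t + sigma B_t and hence X_t = x_0 * exp((mu - sigma^2/2) t + sigma B_t).
With mu = -7, sigma = 4, x_0 = 3/4, this gives:
  X_t = 3/4 * exp((-15) * t + (4) * B_t).
Since sigma*B_t ~ Normal(0, sigma^2 t), E[exp(sigma*B_t)] = exp(sigma^2 t / 2); so E[X_t] = x_0 * exp((mu - sigma^2/2) t) * exp(sigma^2 t / 2) = x_0 * exp(mu t) = 3*exp(-7*t)/4.
Var(X_t) = E[X_t^2] - (E[X_t])^2 = x_0^2 * exp(2 mu t) * (exp(sigma^2 t) - 1) = (9*exp(16*t) - 9)*exp(-14*t)/16.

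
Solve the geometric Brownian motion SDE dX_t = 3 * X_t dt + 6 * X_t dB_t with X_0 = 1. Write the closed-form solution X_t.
X_t = 1 * exp((-15) * t + (6) * B_t)

For GBM dX = mu X dt + sigma X dB with X_0 = x_0, apply Itô to Y = log X: dY = (mu - sigma^2/2) dt + sigma dB, so Y_t = log(x_0) + (mu - sigma^2/2) t + sigma B_t and hence X_t = x_0 * exp((mu - sigma^2/2) t + sigma B_t).
With mu = 3, sigma = 6, x_0 = 1, this gives:
  X_t = 1 * exp((-15) * t + (6) * B_t).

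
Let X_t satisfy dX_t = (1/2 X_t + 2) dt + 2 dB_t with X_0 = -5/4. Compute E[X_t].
E[X_t] = 11*exp(t/2)/4 - 4

Taking expectations and using E[dB_t] = 0, the mean m(t) = E[X_t] satisfies the ODE m'(t) = a m(t) + b with m(0) = x_0. With a = 1/2, b = 2, x_0 = -5/4, the solution is
  m(t) = x_0 * exp(a t) + (b/a) * (exp(a t) - 1)
       = (-5/4) * exp((1/2) t) + (2/(1/2)) * (exp((1/2) t) - 1)
       = 11*exp(t/2)/4 - 4.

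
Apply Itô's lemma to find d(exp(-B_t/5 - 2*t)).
d(exp(-B_t/5 - 2*t)) = (-99*exp(-B_t/5 - 2*t)/50) dt + (-exp(-B_t/5 - 2*t)/5) dB_t

Itô's formula for f(t, x): d f(t, B_t) = (f_t + (1/2) f_xx) dt + f_x dB_t. Compute partials of f(t, x) = exp(-2*t - x/5):
  f_t(t,x)  = -2*exp(-2*t - x/5)
  f_x(t,x)  = -exp(-2*t - x/5)/5
  f_xx(t,x) = exp(-2*t - x/5)/25
Assemble drift = f_t + (1/2) f_xx = -99*exp(-2*t - x/5)/50 and diffusion = f_x = -exp(-2*t - x/5)/5. Substituting x = B_t:
  d(exp(-B_t/5 - 2*t)) = (-99*exp(-B_t/5 - 2*t)/50) dt + (-exp(-B_t/5 - 2*t)/5) dB_t.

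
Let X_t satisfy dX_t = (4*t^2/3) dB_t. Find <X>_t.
<X>_t = 16*t^5/45

For an Itô process dX_t = a(t) dt + b(t) dB_t, the quadratic variation is <X>_t = int_0^t b(s)^2 ds (the drift term does not contribute). Here b(s) = 4*s^2/3, so
  b(s)^2 = 16*s^4/9.
Integrating from 0 to t:
  <X>_t = int_0^t (16*s^4/9) ds = 16*t^5/45.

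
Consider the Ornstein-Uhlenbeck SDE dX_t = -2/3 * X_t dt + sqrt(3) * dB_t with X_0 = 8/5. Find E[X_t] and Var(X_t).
E[X_t] = 8*exp(-2*t/3)/5; Var(X_t) = 9/4 - 9*exp(-4*t/3)/4

The OU SDE dX = -theta X dt + sigma dB admits the integrating factor exp(theta t): d(exp(theta t) X_t) = sigma exp(theta t) dB_t. Integrating from 0 to t:
  X_t = x_0 * exp(-theta t) + sigma * int_0^t exp(-theta (t-s)) dB_s.
The Itô integral has mean 0 and (by the Itô isometry) variance sigma^2 * int_0^t exp(-2 theta (t - s)) ds = sigma^2 * (1 - exp(-2 theta t)) / (2 theta).
With theta = 2/3, sigma = sqrt(3), x_0 = 8/5:
  E[X_t] = 8/5 * exp(-2/3 t) = 8*exp(-2*t/3)/5
  Var(X_t) = (sqrt(3))^2 * (1 - exp(-2*2/3 t)) / (2 * 2/3) = 9/4 - 9*exp(-4*t/3)/4.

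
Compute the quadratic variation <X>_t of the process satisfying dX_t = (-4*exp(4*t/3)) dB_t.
<X>_t = 6*exp(8*t/3) - 6

For an Itô process dX_t = a(t) dt + b(t) dB_t, the quadratic variation is <X>_t = int_0^t b(s)^2 ds (the drift term does not contribute). Here b(s) = -4*exp(4*s/3), so
  b(s)^2 = 16*exp(8*s/3).
Integrating from 0 to t:
  <X>_t = int_0^t (16*exp(8*s/3)) ds = 6*exp(8*t/3) - 6.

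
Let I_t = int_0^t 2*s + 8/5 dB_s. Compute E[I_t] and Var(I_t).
E[I_t] = 0; Var(I_t) = 4*t*(25*t^2 + 60*t + 48)/75

The Itô integral of a deterministic integrand f(s) has mean 0 because each increment f(s) * (B_{s+ds} - B_s) has mean 0. By the Itô isometry:
  Var( int_0^t f(s) dB_s ) = E[ (int_0^t f(s) dB_s)^2 ] = int_0^t f(s)^2 ds.
Here f(s) = 2*s + 8/5, so f(s)^2 = 4*(5*s + 4)^2/25. Integrate:
  int_0^t (4*(5*s + 4)^2/25) ds = 4*t*(25*t^2 + 60*t + 48)/75.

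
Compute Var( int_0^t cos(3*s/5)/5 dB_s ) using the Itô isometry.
Var = t/50 + sin(6*t/5)/60

The Itô integral of a deterministic integrand f(s) has mean 0 because each increment f(s) * (B_{s+ds} - B_s) has mean 0. By the Itô isometry:
  Var( int_0^t f(s) dB_s ) = E[ (int_0^t f(s) dB_s)^2 ] = int_0^t f(s)^2 ds.
Here f(s) = cos(3*s/5)/5, so f(s)^2 = cos(3*s/5)^2/25. Integrate:
  int_0^t (cos(3*s/5)^2/25) ds = t/50 + sin(6*t/5)/60.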